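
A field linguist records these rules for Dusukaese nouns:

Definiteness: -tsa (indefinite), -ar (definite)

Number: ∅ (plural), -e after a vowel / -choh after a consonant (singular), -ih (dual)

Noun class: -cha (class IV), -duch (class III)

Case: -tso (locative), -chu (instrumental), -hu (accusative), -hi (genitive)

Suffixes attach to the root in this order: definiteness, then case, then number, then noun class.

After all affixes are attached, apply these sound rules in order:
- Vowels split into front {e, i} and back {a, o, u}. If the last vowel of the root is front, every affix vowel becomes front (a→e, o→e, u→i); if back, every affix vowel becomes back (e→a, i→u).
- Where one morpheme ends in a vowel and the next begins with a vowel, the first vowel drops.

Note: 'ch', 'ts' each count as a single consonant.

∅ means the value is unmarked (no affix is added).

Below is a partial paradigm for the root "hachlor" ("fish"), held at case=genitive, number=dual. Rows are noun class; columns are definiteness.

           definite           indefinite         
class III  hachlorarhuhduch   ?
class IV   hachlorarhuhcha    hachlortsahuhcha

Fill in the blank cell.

Attach definiteness indefinite -tsa → hachlortsa.
Attach case genitive -hi → hachlortsahi.
Attach number dual -ih → hachlortsahiih.
Attach noun class class III -duch → hachlortsahiihduch.
Apply vowel harmony: hachlortsahiihduch → hachlortsahuuhduch.
Apply vowel deletion: hachlortsahuuhduch → hachlortsahuhduch.

hachlortsahuhduch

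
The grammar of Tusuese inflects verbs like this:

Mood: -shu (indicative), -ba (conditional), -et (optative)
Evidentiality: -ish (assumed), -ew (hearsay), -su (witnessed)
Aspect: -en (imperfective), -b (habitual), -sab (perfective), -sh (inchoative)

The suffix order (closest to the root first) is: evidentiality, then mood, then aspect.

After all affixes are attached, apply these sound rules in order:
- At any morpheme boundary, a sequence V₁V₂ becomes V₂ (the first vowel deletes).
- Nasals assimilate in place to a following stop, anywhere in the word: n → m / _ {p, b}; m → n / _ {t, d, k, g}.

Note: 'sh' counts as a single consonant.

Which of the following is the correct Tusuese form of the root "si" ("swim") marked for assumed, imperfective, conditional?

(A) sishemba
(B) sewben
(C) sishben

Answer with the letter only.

Attach evidentiality assumed -ish → siish.
Attach mood conditional -ba → siishba.
Attach aspect imperfective -en → siishbaen.
Apply vowel deletion: siishbaen → sishben.
Nasal assimilation: no change.
So the correct form is sishben, option (C).
(A) sishemba is wrong: it has the affixes in the wrong order.
(B) sewben is wrong: it uses hearsay instead of assumed for evidentiality.

C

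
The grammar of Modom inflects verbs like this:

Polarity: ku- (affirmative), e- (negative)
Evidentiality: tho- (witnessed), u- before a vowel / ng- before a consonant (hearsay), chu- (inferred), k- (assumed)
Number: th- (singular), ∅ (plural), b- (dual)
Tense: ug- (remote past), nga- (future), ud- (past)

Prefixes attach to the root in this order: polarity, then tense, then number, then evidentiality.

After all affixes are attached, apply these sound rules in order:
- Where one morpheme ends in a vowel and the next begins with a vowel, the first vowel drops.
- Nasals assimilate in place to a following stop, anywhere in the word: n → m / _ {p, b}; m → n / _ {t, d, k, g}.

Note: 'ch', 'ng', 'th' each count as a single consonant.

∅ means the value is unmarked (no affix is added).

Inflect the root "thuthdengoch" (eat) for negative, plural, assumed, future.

kngethuthdengoch

Attach polarity negative e- → ethuthdengoch.
Attach tense future nga- → ngaethuthdengoch.
number = plural: zero marking, form stays ngaethuthdengoch.
Attach evidentiality assumed k- → kngaethuthdengoch.
Apply vowel deletion: kngaethuthdengoch → kngethuthdengoch.
Nasal assimilation: no change.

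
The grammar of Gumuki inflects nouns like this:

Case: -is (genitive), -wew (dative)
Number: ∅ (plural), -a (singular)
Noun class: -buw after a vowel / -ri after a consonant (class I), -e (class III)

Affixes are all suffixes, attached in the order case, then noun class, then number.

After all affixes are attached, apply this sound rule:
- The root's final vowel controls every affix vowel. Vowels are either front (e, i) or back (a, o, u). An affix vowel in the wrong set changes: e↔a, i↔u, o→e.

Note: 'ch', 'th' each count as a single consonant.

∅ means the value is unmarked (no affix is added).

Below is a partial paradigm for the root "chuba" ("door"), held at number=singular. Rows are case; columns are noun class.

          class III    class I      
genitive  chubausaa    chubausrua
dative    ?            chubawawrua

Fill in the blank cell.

Attach case dative -wew → chubawew.
Attach noun class class III -e → chubawewe.
Attach number singular -a → chubawewea.
Apply vowel harmony: chubawewea → chubawawaa.

chubawawaa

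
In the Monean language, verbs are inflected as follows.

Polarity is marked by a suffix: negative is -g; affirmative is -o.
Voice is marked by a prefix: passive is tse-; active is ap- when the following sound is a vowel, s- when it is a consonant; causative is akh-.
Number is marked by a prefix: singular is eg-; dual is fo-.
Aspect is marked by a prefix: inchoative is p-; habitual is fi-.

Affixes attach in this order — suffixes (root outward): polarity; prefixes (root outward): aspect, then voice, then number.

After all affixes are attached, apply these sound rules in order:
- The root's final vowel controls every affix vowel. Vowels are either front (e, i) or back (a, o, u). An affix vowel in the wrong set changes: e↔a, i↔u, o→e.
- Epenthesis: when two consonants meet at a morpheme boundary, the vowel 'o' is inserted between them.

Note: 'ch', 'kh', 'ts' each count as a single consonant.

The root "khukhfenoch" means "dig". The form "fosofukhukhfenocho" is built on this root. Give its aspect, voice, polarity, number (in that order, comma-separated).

habitual, active, affirmative, dual

Segment: fo-s-fi-khukhfenoch-o.
aspect: fi- → habitual.
voice: ap/s- → active.
polarity: -o → affirmative.
number: fo- → dual.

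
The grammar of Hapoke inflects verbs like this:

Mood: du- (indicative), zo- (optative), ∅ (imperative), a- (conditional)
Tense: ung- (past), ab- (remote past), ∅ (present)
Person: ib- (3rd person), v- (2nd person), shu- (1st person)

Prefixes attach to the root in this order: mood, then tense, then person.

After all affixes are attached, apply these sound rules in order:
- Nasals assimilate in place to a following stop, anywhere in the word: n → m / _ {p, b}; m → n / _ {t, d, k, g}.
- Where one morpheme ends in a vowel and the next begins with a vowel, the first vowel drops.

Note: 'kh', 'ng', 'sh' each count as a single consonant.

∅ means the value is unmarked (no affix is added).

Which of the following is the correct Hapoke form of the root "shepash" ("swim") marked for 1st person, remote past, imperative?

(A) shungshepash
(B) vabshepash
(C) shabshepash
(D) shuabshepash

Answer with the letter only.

C

mood = imperative: zero marking, form stays shepash.
Attach tense remote past ab- → abshepash.
Attach person 1st person shu- → shuabshepash.
Nasal assimilation: no change.
Apply vowel deletion: shuabshepash → shabshepash.
So the correct form is shabshepash, option (C).
(A) shungshepash is wrong: it uses past instead of remote past for tense.
(B) vabshepash is wrong: it uses 2nd person instead of 1st person for person.
(D) shuabshepash is wrong: it fails to apply the sound rule(s).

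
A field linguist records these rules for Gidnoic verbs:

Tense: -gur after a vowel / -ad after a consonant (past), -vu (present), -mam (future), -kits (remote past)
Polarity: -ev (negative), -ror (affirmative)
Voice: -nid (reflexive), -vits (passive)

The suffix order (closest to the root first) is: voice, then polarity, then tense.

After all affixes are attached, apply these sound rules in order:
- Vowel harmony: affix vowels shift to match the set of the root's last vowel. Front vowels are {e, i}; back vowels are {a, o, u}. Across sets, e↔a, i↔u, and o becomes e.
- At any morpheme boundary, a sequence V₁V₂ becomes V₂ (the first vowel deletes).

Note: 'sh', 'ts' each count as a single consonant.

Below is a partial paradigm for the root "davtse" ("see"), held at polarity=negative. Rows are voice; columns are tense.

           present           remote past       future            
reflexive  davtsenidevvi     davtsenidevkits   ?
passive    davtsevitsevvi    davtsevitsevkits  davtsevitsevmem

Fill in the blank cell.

davtsenidevmem

Attach voice reflexive -nid → davtsenid.
Attach polarity negative -ev → davtsenidev.
Attach tense future -mam → davtsenidevmam.
Apply vowel harmony: davtsenidevmam → davtsenidevmem.
Vowel deletion: no change.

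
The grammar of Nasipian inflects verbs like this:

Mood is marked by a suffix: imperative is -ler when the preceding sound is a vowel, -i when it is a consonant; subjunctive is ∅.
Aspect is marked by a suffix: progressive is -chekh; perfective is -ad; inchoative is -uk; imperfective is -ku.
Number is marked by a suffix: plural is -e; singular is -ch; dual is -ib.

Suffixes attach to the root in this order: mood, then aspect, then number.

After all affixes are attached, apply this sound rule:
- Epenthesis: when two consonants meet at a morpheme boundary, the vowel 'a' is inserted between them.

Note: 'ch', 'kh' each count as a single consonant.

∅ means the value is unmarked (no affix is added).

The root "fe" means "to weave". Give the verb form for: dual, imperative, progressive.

Attach mood imperative -ler (after vowel 'e') → feler.
Attach aspect progressive -chekh → felerchekh.
Attach number dual -ib → felerchekhib.
Apply epenthesis: felerchekhib → felerachekhib.

felerachekhib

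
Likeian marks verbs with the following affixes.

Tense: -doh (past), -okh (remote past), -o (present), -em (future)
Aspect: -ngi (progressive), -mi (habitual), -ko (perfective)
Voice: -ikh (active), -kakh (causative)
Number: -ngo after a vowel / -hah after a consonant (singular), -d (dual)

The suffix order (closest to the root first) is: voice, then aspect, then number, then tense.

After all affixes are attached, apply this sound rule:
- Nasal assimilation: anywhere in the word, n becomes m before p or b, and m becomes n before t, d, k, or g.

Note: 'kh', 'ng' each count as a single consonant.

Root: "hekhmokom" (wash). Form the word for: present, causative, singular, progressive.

Attach voice causative -kakh → hekhmokomkakh.
Attach aspect progressive -ngi → hekhmokomkakhngi.
Attach number singular -ngo (after vowel 'i') → hekhmokomkakhngingo.
Attach tense present -o → hekhmokomkakhngingoo.
Apply nasal assimilation: hekhmokomkakhngingoo → hekhmokonkakhngingoo.

hekhmokonkakhngingoo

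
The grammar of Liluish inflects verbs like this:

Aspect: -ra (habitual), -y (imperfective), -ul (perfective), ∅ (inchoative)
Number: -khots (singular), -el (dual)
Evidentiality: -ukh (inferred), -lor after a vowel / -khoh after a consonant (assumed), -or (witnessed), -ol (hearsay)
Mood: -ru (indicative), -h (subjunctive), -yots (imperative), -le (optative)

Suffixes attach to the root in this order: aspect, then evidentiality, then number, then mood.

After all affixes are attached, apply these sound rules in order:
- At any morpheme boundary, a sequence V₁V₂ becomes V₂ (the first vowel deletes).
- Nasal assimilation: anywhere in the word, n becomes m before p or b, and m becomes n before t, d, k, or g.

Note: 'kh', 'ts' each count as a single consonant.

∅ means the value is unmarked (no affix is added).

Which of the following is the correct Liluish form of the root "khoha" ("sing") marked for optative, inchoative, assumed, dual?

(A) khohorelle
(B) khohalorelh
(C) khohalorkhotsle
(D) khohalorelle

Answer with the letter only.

aspect = inchoative: zero marking, form stays khoha.
Attach evidentiality assumed -lor (after vowel 'a') → khohalor.
Attach number dual -el → khohalorel.
Attach mood optative -le → khohalorelle.
Vowel deletion: no change.
Nasal assimilation: no change.
So the correct form is khohalorelle, option (D).
(A) khohorelle is wrong: it uses witnessed instead of assumed for evidentiality.
(C) khohalorkhotsle is wrong: it uses singular instead of dual for number.
(B) khohalorelh is wrong: it uses subjunctive instead of optative for mood.

D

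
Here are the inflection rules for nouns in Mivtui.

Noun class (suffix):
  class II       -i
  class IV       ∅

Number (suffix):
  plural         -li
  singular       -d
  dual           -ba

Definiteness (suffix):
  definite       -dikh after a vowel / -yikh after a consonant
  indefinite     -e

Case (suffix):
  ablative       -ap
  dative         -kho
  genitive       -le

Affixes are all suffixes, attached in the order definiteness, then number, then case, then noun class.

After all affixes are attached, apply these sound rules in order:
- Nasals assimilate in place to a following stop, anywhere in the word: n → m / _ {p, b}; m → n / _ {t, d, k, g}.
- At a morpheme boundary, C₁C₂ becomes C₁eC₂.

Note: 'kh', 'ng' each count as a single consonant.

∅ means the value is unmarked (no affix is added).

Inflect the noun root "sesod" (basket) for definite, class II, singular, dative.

Attach definiteness definite -yikh (after consonant 'd') → sesodyikh.
Attach number singular -d → sesodyikhd.
Attach case dative -kho → sesodyikhdkho.
Attach noun class class II -i → sesodyikhdkhoi.
Nasal assimilation: no change.
Apply epenthesis: sesodyikhdkhoi → sesodeyikhedekhoi.

sesodeyikhedekhoi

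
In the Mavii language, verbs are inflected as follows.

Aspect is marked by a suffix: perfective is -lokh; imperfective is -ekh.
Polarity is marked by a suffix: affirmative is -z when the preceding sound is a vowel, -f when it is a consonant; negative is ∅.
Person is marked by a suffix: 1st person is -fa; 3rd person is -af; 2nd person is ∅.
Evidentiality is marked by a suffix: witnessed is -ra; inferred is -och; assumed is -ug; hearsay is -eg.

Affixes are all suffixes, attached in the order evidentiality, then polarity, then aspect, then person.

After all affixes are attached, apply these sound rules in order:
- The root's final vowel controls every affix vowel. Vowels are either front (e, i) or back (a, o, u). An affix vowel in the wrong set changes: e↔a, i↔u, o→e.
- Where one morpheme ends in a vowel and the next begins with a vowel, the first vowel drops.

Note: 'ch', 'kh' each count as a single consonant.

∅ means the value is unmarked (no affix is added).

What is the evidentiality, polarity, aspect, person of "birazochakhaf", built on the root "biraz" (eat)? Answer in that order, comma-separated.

inferred, negative, imperfective, 3rd person

Segment: biraz-och-ekh-af.
evidentiality: -och → inferred.
polarity: ∅ → negative.
aspect: -ekh → imperfective.
person: -af → 3rd person.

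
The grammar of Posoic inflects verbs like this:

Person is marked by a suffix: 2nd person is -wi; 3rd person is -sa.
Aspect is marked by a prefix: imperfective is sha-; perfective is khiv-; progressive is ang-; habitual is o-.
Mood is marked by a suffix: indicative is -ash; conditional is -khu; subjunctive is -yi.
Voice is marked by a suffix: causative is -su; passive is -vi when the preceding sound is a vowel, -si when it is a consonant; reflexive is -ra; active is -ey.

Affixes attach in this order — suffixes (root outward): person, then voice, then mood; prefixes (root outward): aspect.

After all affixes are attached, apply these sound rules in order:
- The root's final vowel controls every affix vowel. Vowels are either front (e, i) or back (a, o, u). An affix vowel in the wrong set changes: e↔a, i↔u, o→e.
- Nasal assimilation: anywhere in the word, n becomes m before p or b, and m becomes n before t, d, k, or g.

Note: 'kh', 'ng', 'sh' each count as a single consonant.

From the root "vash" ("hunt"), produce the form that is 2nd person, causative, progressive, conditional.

Attach aspect progressive ang- → angvash.
Attach person 2nd person -wi → angvashwi.
Attach voice causative -su → angvashwisu.
Attach mood conditional -khu → angvashwisukhu.
Apply vowel harmony: angvashwisukhu → angvashwusukhu.
Nasal assimilation: no change.

angvashwusukhu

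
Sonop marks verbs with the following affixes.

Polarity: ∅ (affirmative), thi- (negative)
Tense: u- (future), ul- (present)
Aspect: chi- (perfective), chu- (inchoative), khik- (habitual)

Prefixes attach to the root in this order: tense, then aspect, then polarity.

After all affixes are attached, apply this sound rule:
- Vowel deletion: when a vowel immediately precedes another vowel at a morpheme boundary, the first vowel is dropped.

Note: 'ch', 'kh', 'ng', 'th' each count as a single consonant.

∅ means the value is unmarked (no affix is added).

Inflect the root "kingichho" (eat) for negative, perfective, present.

thichulkingichho

Attach tense present ul- → ulkingichho.
Attach aspect perfective chi- → chiulkingichho.
Attach polarity negative thi- → thichiulkingichho.
Apply vowel deletion: thichiulkingichho → thichulkingichho.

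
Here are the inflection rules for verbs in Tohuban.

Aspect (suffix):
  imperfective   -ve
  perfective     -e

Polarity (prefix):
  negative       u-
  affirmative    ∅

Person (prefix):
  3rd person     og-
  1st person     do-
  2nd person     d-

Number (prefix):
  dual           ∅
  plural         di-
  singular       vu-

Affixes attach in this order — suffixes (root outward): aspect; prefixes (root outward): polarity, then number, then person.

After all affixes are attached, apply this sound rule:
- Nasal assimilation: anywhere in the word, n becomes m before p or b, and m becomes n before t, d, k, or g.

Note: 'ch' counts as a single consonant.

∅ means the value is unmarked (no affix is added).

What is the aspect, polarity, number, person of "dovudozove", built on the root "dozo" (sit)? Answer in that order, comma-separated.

Segment: do-vu-dozo-ve.
aspect: -ve → imperfective.
polarity: ∅ → affirmative.
number: vu- → singular.
person: do- → 1st person.

imperfective, affirmative, singular, 1st person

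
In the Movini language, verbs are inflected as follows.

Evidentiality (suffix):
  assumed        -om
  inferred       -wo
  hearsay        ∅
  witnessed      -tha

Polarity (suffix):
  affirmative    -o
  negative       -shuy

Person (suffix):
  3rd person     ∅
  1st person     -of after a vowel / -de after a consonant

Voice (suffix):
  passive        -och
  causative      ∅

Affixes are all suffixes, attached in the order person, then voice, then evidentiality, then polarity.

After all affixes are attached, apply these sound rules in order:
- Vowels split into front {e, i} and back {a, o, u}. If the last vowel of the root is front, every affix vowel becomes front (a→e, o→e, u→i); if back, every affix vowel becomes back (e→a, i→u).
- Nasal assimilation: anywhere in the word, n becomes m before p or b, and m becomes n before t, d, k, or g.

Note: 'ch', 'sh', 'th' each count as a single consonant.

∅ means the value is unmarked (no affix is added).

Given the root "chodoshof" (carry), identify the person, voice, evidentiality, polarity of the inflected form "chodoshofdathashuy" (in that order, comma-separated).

1st person, causative, witnessed, negative

Segment: chodoshof-de-tha-shuy.
person: -of/de → 1st person.
voice: ∅ → causative.
evidentiality: -tha → witnessed.
polarity: -shuy → negative.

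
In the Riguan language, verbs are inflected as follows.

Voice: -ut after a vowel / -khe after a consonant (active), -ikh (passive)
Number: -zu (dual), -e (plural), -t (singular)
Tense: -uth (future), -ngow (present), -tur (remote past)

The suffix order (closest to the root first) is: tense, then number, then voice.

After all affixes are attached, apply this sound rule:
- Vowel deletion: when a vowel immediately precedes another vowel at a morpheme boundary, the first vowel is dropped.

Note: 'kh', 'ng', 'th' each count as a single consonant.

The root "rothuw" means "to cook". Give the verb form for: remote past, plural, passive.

rothuwturikh

Attach tense remote past -tur → rothuwtur.
Attach number plural -e → rothuwture.
Attach voice passive -ikh → rothuwtureikh.
Apply vowel deletion: rothuwtureikh → rothuwturikh.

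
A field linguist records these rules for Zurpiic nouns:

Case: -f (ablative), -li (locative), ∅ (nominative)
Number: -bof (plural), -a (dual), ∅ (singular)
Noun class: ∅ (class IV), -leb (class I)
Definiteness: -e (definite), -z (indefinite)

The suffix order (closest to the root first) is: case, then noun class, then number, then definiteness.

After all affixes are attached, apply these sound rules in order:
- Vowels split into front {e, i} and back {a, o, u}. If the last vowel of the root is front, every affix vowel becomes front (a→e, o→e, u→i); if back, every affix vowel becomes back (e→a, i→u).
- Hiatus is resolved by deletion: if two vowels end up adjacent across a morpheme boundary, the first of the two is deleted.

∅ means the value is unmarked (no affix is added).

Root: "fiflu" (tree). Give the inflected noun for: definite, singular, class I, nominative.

case = nominative: zero marking, form stays fiflu.
Attach noun class class I -leb → fifluleb.
number = singular: zero marking, form stays fifluleb.
Attach definiteness definite -e → fiflulebe.
Apply vowel harmony: fiflulebe → fiflulaba.
Vowel deletion: no change.

fiflulaba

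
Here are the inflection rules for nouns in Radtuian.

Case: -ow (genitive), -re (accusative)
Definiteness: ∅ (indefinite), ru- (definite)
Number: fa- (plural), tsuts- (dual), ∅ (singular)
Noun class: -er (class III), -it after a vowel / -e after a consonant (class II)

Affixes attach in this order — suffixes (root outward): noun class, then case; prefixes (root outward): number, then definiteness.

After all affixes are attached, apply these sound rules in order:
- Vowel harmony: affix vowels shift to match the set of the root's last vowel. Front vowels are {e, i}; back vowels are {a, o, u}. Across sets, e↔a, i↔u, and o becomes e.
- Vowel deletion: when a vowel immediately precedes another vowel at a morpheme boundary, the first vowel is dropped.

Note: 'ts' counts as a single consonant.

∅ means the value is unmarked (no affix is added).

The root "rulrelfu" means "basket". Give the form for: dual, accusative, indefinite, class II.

tsutsrulrelfutra

Attach number dual tsuts- → tsutsrulrelfu.
Attach noun class class II -it (after vowel 'u') → tsutsrulrelfuit.
definiteness = indefinite: zero marking, form stays tsutsrulrelfuit.
Attach case accusative -re → tsutsrulrelfuitre.
Apply vowel harmony: tsutsrulrelfuitre → tsutsrulrelfuutra.
Apply vowel deletion: tsutsrulrelfuutra → tsutsrulrelfutra.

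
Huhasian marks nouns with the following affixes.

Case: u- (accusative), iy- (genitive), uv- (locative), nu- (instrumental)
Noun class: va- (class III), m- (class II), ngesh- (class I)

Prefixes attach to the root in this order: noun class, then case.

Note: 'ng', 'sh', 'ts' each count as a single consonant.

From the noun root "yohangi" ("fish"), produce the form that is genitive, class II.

Attach noun class class II m- → myohangi.
Attach case genitive iy- → iymyohangi.

iymyohangi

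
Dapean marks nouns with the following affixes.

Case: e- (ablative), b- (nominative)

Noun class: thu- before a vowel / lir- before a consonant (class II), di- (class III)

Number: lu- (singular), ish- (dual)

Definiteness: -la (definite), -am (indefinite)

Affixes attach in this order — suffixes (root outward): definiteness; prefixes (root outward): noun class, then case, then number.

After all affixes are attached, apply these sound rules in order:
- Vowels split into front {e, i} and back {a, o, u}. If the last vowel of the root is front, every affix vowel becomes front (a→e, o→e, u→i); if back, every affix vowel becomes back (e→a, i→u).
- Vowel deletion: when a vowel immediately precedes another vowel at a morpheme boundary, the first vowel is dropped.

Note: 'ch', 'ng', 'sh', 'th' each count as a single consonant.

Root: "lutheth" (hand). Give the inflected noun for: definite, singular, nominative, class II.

liblirluthethle

Attach noun class class II lir- (before consonant 'l') → lirlutheth.
Attach case nominative b- → blirlutheth.
Attach definiteness definite -la → blirluthethla.
Attach number singular lu- → lublirluthethla.
Apply vowel harmony: lublirluthethla → liblirluthethle.
Vowel deletion: no change.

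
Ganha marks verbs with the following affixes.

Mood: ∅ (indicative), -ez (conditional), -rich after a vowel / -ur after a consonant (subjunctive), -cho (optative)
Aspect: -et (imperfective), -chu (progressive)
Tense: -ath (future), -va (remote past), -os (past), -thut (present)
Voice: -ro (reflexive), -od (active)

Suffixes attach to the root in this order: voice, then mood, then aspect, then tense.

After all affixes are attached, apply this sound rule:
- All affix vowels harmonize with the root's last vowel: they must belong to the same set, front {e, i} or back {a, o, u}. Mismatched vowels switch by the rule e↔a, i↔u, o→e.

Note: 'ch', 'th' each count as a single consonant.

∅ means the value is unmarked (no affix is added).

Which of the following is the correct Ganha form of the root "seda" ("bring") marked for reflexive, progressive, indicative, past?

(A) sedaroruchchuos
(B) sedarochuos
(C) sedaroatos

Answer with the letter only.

B

Attach voice reflexive -ro → sedaro.
mood = indicative: zero marking, form stays sedaro.
Attach aspect progressive -chu → sedarochu.
Attach tense past -os → sedarochuos.
Vowel harmony: no change.
So the correct form is sedarochuos, option (B).
(A) sedaroruchchuos is wrong: it uses subjunctive instead of indicative for mood.
(C) sedaroatos is wrong: it uses imperfective instead of progressive for aspect.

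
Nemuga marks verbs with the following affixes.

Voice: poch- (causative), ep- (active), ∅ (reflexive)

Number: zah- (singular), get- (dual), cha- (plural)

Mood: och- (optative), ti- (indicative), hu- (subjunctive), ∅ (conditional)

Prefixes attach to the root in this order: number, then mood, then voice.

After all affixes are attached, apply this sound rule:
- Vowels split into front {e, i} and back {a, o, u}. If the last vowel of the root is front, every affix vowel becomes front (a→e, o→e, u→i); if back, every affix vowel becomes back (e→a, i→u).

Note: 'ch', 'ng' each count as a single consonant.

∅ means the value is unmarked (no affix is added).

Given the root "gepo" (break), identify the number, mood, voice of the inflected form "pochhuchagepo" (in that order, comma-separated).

plural, subjunctive, causative

Segment: poch-hu-cha-gepo.
number: cha- → plural.
mood: hu- → subjunctive.
voice: poch- → causative.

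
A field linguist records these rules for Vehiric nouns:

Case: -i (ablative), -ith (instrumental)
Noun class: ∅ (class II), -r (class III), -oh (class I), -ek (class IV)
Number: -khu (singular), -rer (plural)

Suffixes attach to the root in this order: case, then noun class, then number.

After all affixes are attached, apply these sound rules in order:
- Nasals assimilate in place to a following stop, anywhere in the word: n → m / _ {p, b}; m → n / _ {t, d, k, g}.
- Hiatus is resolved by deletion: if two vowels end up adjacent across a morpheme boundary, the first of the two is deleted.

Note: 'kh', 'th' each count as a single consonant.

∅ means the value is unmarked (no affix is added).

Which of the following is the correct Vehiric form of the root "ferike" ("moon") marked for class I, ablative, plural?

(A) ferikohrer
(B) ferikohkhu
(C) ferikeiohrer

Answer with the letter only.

Attach case ablative -i → ferikei.
Attach noun class class I -oh → ferikeioh.
Attach number plural -rer → ferikeiohrer.
Nasal assimilation: no change.
Apply vowel deletion: ferikeiohrer → ferikohrer.
So the correct form is ferikohrer, option (A).
(B) ferikohkhu is wrong: it uses singular instead of plural for number.
(C) ferikeiohrer is wrong: it fails to apply the sound rule(s).

A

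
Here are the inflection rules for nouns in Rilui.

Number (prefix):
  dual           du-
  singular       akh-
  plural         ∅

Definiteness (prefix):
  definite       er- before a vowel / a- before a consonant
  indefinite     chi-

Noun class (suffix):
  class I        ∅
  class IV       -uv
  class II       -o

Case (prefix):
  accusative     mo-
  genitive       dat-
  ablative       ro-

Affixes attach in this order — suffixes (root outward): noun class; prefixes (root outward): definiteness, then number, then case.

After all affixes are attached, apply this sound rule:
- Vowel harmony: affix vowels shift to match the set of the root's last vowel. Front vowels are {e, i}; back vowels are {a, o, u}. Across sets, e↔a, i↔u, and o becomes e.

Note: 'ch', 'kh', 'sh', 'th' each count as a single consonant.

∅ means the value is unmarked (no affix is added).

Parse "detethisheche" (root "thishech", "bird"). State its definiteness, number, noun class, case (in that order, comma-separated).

Segment: dat-a-thishech-o.
definiteness: er/a- → definite.
number: ∅ → plural.
noun class: -o → class II.
case: dat- → genitive.

definite, plural, class II, genitive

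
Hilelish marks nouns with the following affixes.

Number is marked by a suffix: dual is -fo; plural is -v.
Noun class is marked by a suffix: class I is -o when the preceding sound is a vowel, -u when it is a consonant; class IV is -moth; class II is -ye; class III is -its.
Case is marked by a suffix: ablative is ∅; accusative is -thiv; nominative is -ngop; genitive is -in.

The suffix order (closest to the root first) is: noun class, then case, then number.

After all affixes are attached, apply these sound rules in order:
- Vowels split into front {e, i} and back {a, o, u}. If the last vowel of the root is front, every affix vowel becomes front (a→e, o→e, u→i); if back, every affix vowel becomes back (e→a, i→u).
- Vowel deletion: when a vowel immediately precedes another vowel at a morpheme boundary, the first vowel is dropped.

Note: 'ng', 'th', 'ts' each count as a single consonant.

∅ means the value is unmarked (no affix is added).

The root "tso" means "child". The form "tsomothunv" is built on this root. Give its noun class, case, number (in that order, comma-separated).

class IV, genitive, plural

Segment: tso-moth-in-v.
noun class: -moth → class IV.
case: -in → genitive.
number: -v → plural.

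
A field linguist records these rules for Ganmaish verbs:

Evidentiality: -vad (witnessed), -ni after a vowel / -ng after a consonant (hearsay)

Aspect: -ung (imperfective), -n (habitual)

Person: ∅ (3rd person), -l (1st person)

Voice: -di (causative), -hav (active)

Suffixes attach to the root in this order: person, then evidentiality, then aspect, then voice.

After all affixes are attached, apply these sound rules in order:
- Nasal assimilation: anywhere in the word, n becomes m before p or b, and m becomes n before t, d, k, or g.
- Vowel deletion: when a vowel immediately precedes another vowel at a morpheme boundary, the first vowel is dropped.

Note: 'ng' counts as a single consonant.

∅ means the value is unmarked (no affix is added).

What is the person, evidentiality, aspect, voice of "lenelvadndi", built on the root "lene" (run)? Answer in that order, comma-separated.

1st person, witnessed, habitual, causative

Segment: lene-l-vad-n-di.
person: -l → 1st person.
evidentiality: -vad → witnessed.
aspect: -n → habitual.
voice: -di → causative.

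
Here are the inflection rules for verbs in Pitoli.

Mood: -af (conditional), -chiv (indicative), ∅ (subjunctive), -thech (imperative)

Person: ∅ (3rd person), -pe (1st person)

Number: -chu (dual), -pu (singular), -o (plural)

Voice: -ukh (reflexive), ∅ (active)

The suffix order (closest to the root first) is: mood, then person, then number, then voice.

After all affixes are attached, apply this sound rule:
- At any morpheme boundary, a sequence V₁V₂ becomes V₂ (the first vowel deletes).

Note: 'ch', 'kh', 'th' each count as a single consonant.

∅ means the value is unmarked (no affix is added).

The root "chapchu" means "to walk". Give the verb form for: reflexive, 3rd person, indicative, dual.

chapchuchivchukh

Attach mood indicative -chiv → chapchuchiv.
person = 3rd person: zero marking, form stays chapchuchiv.
Attach number dual -chu → chapchuchivchu.
Attach voice reflexive -ukh → chapchuchivchuukh.
Apply vowel deletion: chapchuchivchuukh → chapchuchivchukh.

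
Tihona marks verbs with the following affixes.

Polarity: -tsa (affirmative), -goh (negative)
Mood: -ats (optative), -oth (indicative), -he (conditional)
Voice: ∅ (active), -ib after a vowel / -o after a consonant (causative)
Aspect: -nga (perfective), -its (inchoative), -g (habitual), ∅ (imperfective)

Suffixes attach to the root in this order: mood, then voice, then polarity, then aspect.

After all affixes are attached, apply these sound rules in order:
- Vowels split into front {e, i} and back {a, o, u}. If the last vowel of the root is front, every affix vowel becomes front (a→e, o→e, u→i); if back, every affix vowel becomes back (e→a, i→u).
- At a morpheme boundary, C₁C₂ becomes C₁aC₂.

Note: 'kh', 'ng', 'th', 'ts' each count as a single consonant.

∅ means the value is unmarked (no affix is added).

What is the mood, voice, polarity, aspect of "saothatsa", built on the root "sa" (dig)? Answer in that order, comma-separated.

indicative, active, affirmative, imperfective

Segment: sa-oth-tsa.
mood: -oth → indicative.
voice: ∅ → active.
polarity: -tsa → affirmative.
aspect: ∅ → imperfective.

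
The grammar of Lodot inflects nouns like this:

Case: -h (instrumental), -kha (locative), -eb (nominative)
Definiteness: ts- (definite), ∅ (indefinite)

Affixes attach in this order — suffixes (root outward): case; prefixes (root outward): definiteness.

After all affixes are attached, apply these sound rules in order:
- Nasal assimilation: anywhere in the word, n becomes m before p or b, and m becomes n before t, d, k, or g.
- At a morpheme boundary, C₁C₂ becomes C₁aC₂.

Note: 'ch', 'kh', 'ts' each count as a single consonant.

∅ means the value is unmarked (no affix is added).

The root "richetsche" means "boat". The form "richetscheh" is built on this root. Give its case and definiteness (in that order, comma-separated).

instrumental, indefinite

Segment: richetsche-h.
case: -h → instrumental.
definiteness: ∅ → indefinite.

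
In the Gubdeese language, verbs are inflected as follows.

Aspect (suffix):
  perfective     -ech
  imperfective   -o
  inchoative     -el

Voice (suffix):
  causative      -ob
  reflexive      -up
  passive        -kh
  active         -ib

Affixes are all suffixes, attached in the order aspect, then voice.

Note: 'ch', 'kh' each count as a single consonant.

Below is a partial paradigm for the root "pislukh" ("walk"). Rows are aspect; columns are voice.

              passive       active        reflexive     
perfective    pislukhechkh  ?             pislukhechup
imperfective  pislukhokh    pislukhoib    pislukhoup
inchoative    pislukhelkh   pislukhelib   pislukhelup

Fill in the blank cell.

Attach aspect perfective -ech → pislukhech.
Attach voice active -ib → pislukhechib.

pislukhechib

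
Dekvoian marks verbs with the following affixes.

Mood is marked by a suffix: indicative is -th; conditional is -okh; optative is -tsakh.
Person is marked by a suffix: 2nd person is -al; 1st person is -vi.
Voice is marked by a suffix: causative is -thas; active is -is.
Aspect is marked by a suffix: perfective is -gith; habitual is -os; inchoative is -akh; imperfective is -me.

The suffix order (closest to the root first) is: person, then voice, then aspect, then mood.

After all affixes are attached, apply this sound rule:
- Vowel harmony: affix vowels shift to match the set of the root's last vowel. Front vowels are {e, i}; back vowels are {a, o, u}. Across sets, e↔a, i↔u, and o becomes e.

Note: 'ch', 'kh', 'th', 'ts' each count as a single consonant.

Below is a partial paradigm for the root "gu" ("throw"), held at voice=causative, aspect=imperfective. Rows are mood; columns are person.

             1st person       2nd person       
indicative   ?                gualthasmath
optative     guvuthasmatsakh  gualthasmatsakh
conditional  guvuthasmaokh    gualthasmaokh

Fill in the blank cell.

guvuthasmath

Attach person 1st person -vi → guvi.
Attach voice causative -thas → guvithas.
Attach aspect imperfective -me → guvithasme.
Attach mood indicative -th → guvithasmeth.
Apply vowel harmony: guvithasmeth → guvuthasmath.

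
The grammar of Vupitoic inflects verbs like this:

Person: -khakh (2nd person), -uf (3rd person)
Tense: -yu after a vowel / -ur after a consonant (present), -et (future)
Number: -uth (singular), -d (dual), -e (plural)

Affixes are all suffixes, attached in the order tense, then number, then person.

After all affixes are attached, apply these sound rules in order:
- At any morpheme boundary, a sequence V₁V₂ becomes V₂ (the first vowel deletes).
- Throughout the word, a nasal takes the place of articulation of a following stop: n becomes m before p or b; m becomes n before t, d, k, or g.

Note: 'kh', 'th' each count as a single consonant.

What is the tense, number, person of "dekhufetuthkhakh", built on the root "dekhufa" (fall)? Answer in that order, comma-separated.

future, singular, 2nd person

Segment: dekhufa-et-uth-khakh.
tense: -et → future.
number: -uth → singular.
person: -khakh → 2nd person.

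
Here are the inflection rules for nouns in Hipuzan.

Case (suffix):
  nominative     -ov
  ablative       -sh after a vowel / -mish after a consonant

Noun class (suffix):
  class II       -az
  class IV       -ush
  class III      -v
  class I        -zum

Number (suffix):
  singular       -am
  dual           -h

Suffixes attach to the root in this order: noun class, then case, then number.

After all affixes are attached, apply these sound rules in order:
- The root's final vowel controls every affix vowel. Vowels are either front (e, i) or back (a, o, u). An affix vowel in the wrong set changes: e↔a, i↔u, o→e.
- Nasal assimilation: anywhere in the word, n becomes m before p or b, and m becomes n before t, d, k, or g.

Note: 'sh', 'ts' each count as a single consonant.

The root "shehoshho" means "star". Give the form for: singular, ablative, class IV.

Attach noun class class IV -ush → shehoshhoush.
Attach case ablative -mish (after consonant 'sh') → shehoshhoushmish.
Attach number singular -am → shehoshhoushmisham.
Apply vowel harmony: shehoshhoushmisham → shehoshhoushmusham.
Nasal assimilation: no change.

shehoshhoushmusham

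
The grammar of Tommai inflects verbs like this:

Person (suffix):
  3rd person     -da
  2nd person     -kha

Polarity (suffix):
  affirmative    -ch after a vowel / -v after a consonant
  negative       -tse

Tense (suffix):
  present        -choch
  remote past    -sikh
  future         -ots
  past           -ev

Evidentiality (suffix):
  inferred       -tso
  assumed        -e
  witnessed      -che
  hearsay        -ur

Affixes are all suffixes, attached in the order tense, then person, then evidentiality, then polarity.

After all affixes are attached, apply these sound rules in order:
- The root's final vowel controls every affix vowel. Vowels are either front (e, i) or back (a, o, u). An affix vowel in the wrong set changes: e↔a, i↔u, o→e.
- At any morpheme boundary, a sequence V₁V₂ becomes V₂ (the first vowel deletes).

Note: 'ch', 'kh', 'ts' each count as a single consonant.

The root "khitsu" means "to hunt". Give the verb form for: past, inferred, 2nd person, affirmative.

khitsavkhatsoch

Attach tense past -ev → khitsuev.
Attach person 2nd person -kha → khitsuevkha.
Attach evidentiality inferred -tso → khitsuevkhatso.
Attach polarity affirmative -ch (after vowel 'o') → khitsuevkhatsoch.
Apply vowel harmony: khitsuevkhatsoch → khitsuavkhatsoch.
Apply vowel deletion: khitsuavkhatsoch → khitsavkhatsoch.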